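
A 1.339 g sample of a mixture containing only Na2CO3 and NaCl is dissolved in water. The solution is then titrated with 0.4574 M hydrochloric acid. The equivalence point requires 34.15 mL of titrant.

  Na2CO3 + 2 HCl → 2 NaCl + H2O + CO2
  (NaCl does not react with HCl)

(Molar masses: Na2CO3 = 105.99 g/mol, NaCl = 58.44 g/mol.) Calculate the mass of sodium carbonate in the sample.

n(HCl) = 0.03415 × 0.4574 = 0.01562 mol
Let x = n(Na2CO3), y = n(NaCl).
Titrant: 2x = 0.01562;  mass: 105.99x + 58.44y = 1.339
Solving, x = 7.810 × 10^-3 mol, y = 8.748 × 10^-3 mol
mass of Na2CO3 = 7.810 × 10^-3 × 105.99 = 0.8278 g

0.8278 g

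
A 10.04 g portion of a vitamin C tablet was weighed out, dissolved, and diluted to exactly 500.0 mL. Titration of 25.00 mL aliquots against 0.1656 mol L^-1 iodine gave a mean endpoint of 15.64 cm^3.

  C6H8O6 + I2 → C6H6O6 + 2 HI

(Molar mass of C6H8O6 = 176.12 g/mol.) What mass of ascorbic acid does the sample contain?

n(I2) per titration = 0.01564 × 0.1656 = 2.590 × 10^-3 mol
n(C6H8O6) in each aliquot = 2.590 × 10^-3 mol (1:1 ratio)
n(C6H8O6) in the whole flask = 2.590 × 10^-3 × 500.0/25.00 = 0.05180 mol
mass of C6H8O6 = 0.05180 × 176.12 = 9.123 g

9.123 g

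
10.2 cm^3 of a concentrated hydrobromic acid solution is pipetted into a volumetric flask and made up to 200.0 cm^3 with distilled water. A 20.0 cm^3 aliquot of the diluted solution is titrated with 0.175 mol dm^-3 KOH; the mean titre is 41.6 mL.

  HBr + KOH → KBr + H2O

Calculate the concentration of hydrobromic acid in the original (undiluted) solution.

7.14 mol/L

n(KOH) = 0.0416 × 0.175 = 7.28 × 10^-3 mol
n(HBr) in the aliquot = 7.28 × 10^-3 mol (1:1 ratio)
[HBr]_dilute = 7.28 × 10^-3 / 0.0200 = 0.364 mol/L
Dilution factor = 200.0 / 10.2 = 19.61
[HBr]_stock = 0.364 × 19.61 = 7.14 mol/L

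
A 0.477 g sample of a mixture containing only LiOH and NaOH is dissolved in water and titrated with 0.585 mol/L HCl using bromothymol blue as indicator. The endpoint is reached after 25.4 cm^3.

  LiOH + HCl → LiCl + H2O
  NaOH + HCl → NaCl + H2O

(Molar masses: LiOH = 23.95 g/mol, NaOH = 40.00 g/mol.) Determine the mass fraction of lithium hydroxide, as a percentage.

36.7 %

n(HCl) = 0.0254 × 0.585 = 0.0149 mol
Let x = n(LiOH), y = n(NaOH).
Titrant: 1x + 1y = 0.0149;  mass: 23.95x + 40.00y = 0.477
Solving, x = 7.31 × 10^-3 mol, y = 7.55 × 10^-3 mol
mass of LiOH = 7.31 × 10^-3 × 23.95 = 0.175 g
% LiOH = 0.175 / 0.477 × 100 = 36.7 %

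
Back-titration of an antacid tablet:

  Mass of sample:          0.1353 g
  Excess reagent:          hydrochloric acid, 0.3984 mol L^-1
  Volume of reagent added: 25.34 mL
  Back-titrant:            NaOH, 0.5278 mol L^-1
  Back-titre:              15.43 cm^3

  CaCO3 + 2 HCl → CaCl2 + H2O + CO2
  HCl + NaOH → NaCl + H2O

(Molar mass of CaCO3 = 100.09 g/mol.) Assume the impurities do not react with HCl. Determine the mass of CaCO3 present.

n(HCl) added = 0.02534 × 0.3984 = 0.01010 mol
n(NaOH) used in back-titration = 0.01543 × 0.5278 = 8.144 × 10^-3 mol
n(HCl) left over = 8.144 × 10^-3 mol (1:1 ratio)
n(HCl) consumed by analyte = 0.01010 − 8.144 × 10^-3 = 1.952 × 10^-3 mol
From the 1:2 ratio, n(CaCO3) = 1/2 × 1.952 × 10^-3 = 9.758 × 10^-4 mol
mass of CaCO3 = 9.758 × 10^-4 × 100.09 = 0.09766 g

0.09766 g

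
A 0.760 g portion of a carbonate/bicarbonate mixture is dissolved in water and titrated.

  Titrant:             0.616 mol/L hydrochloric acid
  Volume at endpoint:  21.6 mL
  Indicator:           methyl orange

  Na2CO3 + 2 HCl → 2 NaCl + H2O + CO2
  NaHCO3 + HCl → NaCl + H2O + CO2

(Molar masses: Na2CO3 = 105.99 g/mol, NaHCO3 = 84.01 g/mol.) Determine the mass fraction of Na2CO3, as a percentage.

80.4 %

n(HCl) = 0.0216 × 0.616 = 0.0133 mol
Let x = n(Na2CO3), y = n(NaHCO3).
Titrant: 2x + 1y = 0.0133;  mass: 105.99x + 84.01y = 0.760
Solving, x = 5.77 × 10^-3 mol, y = 1.77 × 10^-3 mol
mass of Na2CO3 = 5.77 × 10^-3 × 105.99 = 0.611 g
% Na2CO3 = 0.611 / 0.760 × 100 = 80.4 %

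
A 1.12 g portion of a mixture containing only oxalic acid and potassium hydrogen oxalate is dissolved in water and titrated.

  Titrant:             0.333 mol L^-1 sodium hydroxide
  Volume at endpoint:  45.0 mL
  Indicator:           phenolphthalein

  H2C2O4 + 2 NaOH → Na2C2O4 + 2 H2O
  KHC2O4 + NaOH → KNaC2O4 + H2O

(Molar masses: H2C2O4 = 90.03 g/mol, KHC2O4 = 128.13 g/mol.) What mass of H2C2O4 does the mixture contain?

0.433 g

n(NaOH) = 0.0450 × 0.333 = 0.0150 mol
Let x = n(H2C2O4), y = n(KHC2O4).
Titrant: 2x + 1y = 0.0150;  mass: 90.03x + 128.13y = 1.12
Solving, x = 4.81 × 10^-3 mol, y = 5.36 × 10^-3 mol
mass of H2C2O4 = 4.81 × 10^-3 × 90.03 = 0.433 g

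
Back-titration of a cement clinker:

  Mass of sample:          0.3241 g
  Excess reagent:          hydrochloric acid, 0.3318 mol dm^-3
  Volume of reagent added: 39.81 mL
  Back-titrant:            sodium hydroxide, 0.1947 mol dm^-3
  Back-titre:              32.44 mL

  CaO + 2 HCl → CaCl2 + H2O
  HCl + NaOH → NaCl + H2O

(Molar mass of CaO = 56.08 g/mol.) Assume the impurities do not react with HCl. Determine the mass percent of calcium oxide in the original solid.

n(HCl) added = 0.03981 × 0.3318 = 0.01321 mol
n(NaOH) used in back-titration = 0.03244 × 0.1947 = 6.316 × 10^-3 mol
n(HCl) left over = 6.316 × 10^-3 mol (1:1 ratio)
n(HCl) consumed by analyte = 0.01321 − 6.316 × 10^-3 = 6.893 × 10^-3 mol
From the 1:2 ratio, n(CaO) = 1/2 × 6.893 × 10^-3 = 3.446 × 10^-3 mol
mass of CaO = 3.446 × 10^-3 × 56.08 = 0.1933 g
% CaO = 0.1933 / 0.3241 × 100 = 59.63 %

59.63 %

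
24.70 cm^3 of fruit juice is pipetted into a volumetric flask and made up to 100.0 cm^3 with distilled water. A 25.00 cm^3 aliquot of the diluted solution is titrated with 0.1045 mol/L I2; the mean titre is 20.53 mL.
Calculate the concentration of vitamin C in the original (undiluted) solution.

C6H8O6 + I2 → C6H6O6 + 2 HI
n(I2) = 0.02053 × 0.1045 = 2.145 × 10^-3 mol
n(C6H8O6) in the aliquot = 2.145 × 10^-3 mol (1:1 ratio)
[C6H8O6]_dilute = 2.145 × 10^-3 / 0.02500 = 0.08582 mol/L
Dilution factor = 100.0 / 24.70 = 4.049
[C6H8O6]_stock = 0.08582 × 4.049 = 0.3474 mol/L

0.3474 mol/L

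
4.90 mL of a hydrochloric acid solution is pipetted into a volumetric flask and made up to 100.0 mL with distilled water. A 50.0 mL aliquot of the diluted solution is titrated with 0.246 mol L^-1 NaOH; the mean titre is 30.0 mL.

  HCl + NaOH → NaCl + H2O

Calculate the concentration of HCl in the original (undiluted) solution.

3.01 mol/L

n(NaOH) = 0.0300 × 0.246 = 7.38 × 10^-3 mol
n(HCl) in the aliquot = 7.38 × 10^-3 mol (1:1 ratio)
[HCl]_dilute = 7.38 × 10^-3 / 0.0500 = 0.148 mol/L
Dilution factor = 100.0 / 4.90 = 20.41
[HCl]_stock = 0.148 × 20.41 = 3.01 mol/L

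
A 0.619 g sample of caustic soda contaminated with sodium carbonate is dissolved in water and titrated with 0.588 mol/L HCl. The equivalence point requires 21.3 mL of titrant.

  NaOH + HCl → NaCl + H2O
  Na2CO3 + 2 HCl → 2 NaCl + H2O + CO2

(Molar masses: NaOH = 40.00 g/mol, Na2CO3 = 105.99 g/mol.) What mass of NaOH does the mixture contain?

0.138 g

n(HCl) = 0.0213 × 0.588 = 0.0125 mol
Let x = n(NaOH), y = n(Na2CO3).
Titrant: 1x + 2y = 0.0125;  mass: 40.00x + 105.99y = 0.619
Solving, x = 3.44 × 10^-3 mol, y = 4.54 × 10^-3 mol
mass of NaOH = 3.44 × 10^-3 × 40.00 = 0.138 g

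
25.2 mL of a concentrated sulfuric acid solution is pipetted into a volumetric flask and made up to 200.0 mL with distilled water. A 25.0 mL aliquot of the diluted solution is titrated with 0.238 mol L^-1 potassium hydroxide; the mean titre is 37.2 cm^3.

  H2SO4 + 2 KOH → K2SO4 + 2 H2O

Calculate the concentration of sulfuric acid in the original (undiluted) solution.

n(KOH) = 0.0372 × 0.238 = 8.85 × 10^-3 mol
From the 1:2 ratio, n(H2SO4) in the aliquot = 1/2 × 8.85 × 10^-3 = 4.43 × 10^-3 mol
[H2SO4]_dilute = 4.43 × 10^-3 / 0.0250 = 0.177 mol/L
Dilution factor = 200.0 / 25.2 = 7.937
[H2SO4]_stock = 0.177 × 7.937 = 1.41 mol/L

1.41 mol/L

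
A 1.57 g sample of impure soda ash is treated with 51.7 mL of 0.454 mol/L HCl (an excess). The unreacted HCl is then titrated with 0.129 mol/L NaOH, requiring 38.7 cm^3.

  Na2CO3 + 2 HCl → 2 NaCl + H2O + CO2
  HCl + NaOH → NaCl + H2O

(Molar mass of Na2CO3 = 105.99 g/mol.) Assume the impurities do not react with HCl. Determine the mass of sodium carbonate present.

0.979 g

n(HCl) added = 0.0517 × 0.454 = 0.0235 mol
n(NaOH) used in back-titration = 0.0387 × 0.129 = 4.99 × 10^-3 mol
n(HCl) left over = 4.99 × 10^-3 mol (1:1 ratio)
n(HCl) consumed by analyte = 0.0235 − 4.99 × 10^-3 = 0.0185 mol
From the 1:2 ratio, n(Na2CO3) = 1/2 × 0.0185 = 9.24 × 10^-3 mol
mass of Na2CO3 = 9.24 × 10^-3 × 105.99 = 0.979 g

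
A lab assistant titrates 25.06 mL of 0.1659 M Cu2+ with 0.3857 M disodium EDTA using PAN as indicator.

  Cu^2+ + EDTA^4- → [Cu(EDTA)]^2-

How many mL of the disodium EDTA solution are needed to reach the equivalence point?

n(Cu2+) = 0.02506 L × 0.1659 mol/L = 4.157 × 10^-3 mol
n(EDTA) = 4.157 × 10^-3 mol (1:1 stoichiometry)
V(EDTA) = 4.157 × 10^-3 mol / 0.3857 mol/L = 0.01078 L = 10.78 mL

10.78 mL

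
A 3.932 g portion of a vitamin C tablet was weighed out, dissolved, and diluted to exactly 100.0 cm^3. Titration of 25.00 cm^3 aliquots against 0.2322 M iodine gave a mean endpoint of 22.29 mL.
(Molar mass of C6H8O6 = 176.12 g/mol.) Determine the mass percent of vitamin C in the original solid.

C6H8O6 + I2 → C6H6O6 + 2 HI
n(I2) per titration = 0.02229 × 0.2322 = 5.176 × 10^-3 mol
n(C6H8O6) in each aliquot = 5.176 × 10^-3 mol (1:1 ratio)
n(C6H8O6) in the whole flask = 5.176 × 10^-3 × 100.0/25.00 = 0.02070 mol
mass of C6H8O6 = 0.02070 × 176.12 = 3.646 g
% C6H8O6 = 3.646 / 3.932 × 100 = 92.73 %

92.73 %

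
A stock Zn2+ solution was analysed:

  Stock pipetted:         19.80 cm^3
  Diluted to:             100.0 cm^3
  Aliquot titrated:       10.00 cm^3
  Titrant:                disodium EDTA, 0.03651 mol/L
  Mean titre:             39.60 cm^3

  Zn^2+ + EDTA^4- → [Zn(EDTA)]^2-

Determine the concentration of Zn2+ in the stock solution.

0.7302 mol/L

n(EDTA) = 0.03960 × 0.03651 = 1.446 × 10^-3 mol
n(Zn2+) in the aliquot = 1.446 × 10^-3 mol (1:1 ratio)
[Zn2+]_dilute = 1.446 × 10^-3 / 0.01000 = 0.1446 mol/L
Dilution factor = 100.0 / 19.80 = 5.051
[Zn2+]_stock = 0.1446 × 5.051 = 0.7302 mol/L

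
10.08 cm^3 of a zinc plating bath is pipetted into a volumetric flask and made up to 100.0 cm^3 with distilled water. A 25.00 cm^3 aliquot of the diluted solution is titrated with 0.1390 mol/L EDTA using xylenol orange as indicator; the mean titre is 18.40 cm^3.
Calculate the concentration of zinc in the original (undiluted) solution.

Zn^2+ + EDTA^4- → [Zn(EDTA)]^2-
n(EDTA) = 0.01840 × 0.1390 = 2.558 × 10^-3 mol
n(Zn2+) in the aliquot = 2.558 × 10^-3 mol (1:1 ratio)
[Zn2+]_dilute = 2.558 × 10^-3 / 0.02500 = 0.1023 mol/L
Dilution factor = 100.0 / 10.08 = 9.921
[Zn2+]_stock = 0.1023 × 9.921 = 1.015 mol/L

1.015 mol/L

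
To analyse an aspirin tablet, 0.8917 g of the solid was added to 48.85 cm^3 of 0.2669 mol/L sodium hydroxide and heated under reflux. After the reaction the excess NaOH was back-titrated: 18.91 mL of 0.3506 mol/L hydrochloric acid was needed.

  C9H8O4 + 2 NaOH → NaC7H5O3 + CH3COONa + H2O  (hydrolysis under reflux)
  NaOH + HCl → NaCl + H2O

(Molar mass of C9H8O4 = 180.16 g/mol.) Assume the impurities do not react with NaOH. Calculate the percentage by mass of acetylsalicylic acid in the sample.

n(NaOH) added = 0.04885 × 0.2669 = 0.01304 mol
n(HCl) used in back-titration = 0.01891 × 0.3506 = 6.630 × 10^-3 mol
n(NaOH) left over = 6.630 × 10^-3 mol (1:1 ratio)
n(NaOH) consumed by analyte = 0.01304 − 6.630 × 10^-3 = 6.408 × 10^-3 mol
From the 1:2 ratio, n(C9H8O4) = 1/2 × 6.408 × 10^-3 = 3.204 × 10^-3 mol
mass of C9H8O4 = 3.204 × 10^-3 × 180.16 = 0.5773 g
% C9H8O4 = 0.5773 / 0.8917 × 100 = 64.74 %

64.74 %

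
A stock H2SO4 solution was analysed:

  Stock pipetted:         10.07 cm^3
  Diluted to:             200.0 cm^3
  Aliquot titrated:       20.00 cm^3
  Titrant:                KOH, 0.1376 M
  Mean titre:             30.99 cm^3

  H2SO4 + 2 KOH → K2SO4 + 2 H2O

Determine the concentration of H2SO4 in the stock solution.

2.117 M

n(KOH) = 0.03099 × 0.1376 = 4.264 × 10^-3 mol
From the 1:2 ratio, n(H2SO4) in the aliquot = 1/2 × 4.264 × 10^-3 = 2.132 × 10^-3 mol
[H2SO4]_dilute = 2.132 × 10^-3 / 0.02000 = 0.1066 mol/L
Dilution factor = 200.0 / 10.07 = 19.86
[H2SO4]_stock = 0.1066 × 19.86 = 2.117 mol/L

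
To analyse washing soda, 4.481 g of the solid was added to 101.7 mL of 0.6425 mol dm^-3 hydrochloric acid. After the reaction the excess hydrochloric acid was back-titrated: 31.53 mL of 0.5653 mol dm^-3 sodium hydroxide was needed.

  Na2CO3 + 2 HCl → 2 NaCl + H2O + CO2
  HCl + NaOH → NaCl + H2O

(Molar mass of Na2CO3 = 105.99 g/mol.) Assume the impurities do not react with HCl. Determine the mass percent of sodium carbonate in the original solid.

n(HCl) added = 0.1017 × 0.6425 = 0.06534 mol
n(NaOH) used in back-titration = 0.03153 × 0.5653 = 0.01782 mol
n(HCl) left over = 0.01782 mol (1:1 ratio)
n(HCl) consumed by analyte = 0.06534 − 0.01782 = 0.04752 mol
From the 1:2 ratio, n(Na2CO3) = 1/2 × 0.04752 = 0.02376 mol
mass of Na2CO3 = 0.02376 × 105.99 = 2.518 g
% Na2CO3 = 2.518 / 4.481 × 100 = 56.20 %

56.20 %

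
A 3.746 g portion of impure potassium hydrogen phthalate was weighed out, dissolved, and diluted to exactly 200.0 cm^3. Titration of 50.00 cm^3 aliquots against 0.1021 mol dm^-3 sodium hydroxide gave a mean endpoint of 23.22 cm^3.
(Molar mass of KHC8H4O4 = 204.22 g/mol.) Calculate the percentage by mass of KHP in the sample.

KHC8H4O4 + NaOH → KNaC8H4O4 + H2O
n(NaOH) per titration = 0.02322 × 0.1021 = 2.371 × 10^-3 mol
n(KHC8H4O4) in each aliquot = 2.371 × 10^-3 mol (1:1 ratio)
n(KHC8H4O4) in the whole flask = 2.371 × 10^-3 × 200.0/50.00 = 9.483 × 10^-3 mol
mass of KHC8H4O4 = 9.483 × 10^-3 × 204.22 = 1.937 g
% KHC8H4O4 = 1.937 / 3.746 × 100 = 51.70 %

51.70 %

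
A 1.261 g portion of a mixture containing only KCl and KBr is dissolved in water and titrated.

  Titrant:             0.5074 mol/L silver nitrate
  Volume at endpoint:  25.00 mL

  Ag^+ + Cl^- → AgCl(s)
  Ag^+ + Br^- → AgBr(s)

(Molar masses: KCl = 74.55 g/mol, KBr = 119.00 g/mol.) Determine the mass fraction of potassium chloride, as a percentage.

n(AgNO3) = 0.02500 × 0.5074 = 0.01268 mol
Let x = n(KCl), y = n(KBr).
Titrant: 1x + 1y = 0.01268;  mass: 74.55x + 119.00y = 1.261
Solving, x = 5.591 × 10^-3 mol, y = 7.094 × 10^-3 mol
mass of KCl = 5.591 × 10^-3 × 74.55 = 0.4168 g
% KCl = 0.4168 / 1.261 × 100 = 33.05 %

33.05 %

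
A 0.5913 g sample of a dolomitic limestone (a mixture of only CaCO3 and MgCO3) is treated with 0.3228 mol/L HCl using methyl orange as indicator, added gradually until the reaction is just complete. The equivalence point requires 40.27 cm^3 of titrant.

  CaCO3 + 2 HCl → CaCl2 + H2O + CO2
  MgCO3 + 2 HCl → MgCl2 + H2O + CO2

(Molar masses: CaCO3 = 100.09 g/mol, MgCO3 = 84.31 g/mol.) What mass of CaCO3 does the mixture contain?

0.2748 g

n(HCl) = 0.04027 × 0.3228 = 0.01300 mol
Let x = n(CaCO3), y = n(MgCO3).
Titrant: 2x + 2y = 0.01300;  mass: 100.09x + 84.31y = 0.5913
Solving, x = 2.745 × 10^-3 mol, y = 3.754 × 10^-3 mol
mass of CaCO3 = 2.745 × 10^-3 × 100.09 = 0.2748 g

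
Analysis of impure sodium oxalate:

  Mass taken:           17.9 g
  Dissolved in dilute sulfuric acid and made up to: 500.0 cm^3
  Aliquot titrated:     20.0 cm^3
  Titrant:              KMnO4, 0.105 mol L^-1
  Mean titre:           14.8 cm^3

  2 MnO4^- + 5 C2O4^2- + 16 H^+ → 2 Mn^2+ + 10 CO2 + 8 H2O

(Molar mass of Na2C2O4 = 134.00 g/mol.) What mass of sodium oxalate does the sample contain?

13.0 g

n(KMnO4) per titration = 0.0148 × 0.105 = 1.55 × 10^-3 mol
From the 5:2 ratio, n(Na2C2O4) in each aliquot = 5/2 × 1.55 × 10^-3 = 3.88 × 10^-3 mol
n(Na2C2O4) in the whole flask = 3.88 × 10^-3 × 500.0/20.0 = 0.0971 mol
mass of Na2C2O4 = 0.0971 × 134.00 = 13.0 g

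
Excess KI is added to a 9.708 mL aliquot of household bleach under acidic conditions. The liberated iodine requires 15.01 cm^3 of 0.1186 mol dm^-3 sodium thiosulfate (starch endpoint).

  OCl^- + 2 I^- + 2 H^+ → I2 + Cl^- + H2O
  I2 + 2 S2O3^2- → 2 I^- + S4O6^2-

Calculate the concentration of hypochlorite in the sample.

0.09169 mol/L

n(S2O3^2-) = 0.01501 × 0.1186 = 1.780 × 10^-3 mol
n(I2) = n(S2O3^2-)/2 = 8.901 × 10^-4 mol
n(OCl^-) in the aliquot = 8.901 × 10^-4 mol (1:1 ratio)
[OCl^-] = 8.901 × 10^-4 / 0.009708 = 0.09169 mol/L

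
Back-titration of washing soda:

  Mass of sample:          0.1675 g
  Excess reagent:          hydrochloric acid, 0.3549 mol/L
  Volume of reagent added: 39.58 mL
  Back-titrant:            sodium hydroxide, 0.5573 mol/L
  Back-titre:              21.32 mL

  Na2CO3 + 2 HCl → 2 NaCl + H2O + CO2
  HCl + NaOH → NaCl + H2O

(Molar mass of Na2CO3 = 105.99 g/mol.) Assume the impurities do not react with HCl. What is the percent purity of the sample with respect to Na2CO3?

68.51 %

n(HCl) added = 0.03958 × 0.3549 = 0.01405 mol
n(NaOH) used in back-titration = 0.02132 × 0.5573 = 0.01188 mol
n(HCl) left over = 0.01188 mol (1:1 ratio)
n(HCl) consumed by analyte = 0.01405 − 0.01188 = 2.165 × 10^-3 mol
From the 1:2 ratio, n(Na2CO3) = 1/2 × 2.165 × 10^-3 = 1.083 × 10^-3 mol
mass of Na2CO3 = 1.083 × 10^-3 × 105.99 = 0.1148 g
% Na2CO3 = 0.1148 / 0.1675 × 100 = 68.51 %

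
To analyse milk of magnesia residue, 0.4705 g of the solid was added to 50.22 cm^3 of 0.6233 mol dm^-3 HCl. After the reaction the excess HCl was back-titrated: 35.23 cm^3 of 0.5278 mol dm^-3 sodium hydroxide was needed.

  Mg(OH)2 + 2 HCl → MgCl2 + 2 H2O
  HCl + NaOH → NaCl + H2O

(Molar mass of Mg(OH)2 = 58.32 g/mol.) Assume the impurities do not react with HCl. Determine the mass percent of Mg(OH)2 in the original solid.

n(HCl) added = 0.05022 × 0.6233 = 0.03130 mol
n(NaOH) used in back-titration = 0.03523 × 0.5278 = 0.01859 mol
n(HCl) left over = 0.01859 mol (1:1 ratio)
n(HCl) consumed by analyte = 0.03130 − 0.01859 = 0.01271 mol
From the 1:2 ratio, n(Mg(OH)2) = 1/2 × 0.01271 = 6.354 × 10^-3 mol
mass of Mg(OH)2 = 6.354 × 10^-3 × 58.32 = 0.3706 g
% Mg(OH)2 = 0.3706 / 0.4705 × 100 = 78.76 %

78.76 %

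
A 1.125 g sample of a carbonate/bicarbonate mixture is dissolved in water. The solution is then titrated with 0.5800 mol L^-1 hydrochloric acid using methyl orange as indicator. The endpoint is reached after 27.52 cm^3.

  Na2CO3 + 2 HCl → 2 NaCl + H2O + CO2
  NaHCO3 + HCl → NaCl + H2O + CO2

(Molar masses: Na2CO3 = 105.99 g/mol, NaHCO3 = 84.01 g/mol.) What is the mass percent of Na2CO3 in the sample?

n(HCl) = 0.02752 × 0.5800 = 0.01596 mol
Let x = n(Na2CO3), y = n(NaHCO3).
Titrant: 2x + 1y = 0.01596;  mass: 105.99x + 84.01y = 1.125
Solving, x = 3.481 × 10^-3 mol, y = 8.999 × 10^-3 mol
mass of Na2CO3 = 3.481 × 10^-3 × 105.99 = 0.3690 g
% Na2CO3 = 0.3690 / 1.125 × 100 = 32.80 %

32.80 %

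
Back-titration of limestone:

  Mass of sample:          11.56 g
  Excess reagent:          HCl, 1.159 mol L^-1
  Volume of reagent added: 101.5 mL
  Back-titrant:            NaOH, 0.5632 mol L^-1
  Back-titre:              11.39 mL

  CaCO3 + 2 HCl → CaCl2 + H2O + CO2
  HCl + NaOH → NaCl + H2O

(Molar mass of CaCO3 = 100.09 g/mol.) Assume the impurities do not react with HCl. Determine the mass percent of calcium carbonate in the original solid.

48.15 %

n(HCl) added = 0.1015 × 1.159 = 0.1176 mol
n(NaOH) used in back-titration = 0.01139 × 0.5632 = 6.415 × 10^-3 mol
n(HCl) left over = 6.415 × 10^-3 mol (1:1 ratio)
n(HCl) consumed by analyte = 0.1176 − 6.415 × 10^-3 = 0.1112 mol
From the 1:2 ratio, n(CaCO3) = 1/2 × 0.1112 = 0.05561 mol
mass of CaCO3 = 0.05561 × 100.09 = 5.566 g
% CaCO3 = 5.566 / 11.56 × 100 = 48.15 %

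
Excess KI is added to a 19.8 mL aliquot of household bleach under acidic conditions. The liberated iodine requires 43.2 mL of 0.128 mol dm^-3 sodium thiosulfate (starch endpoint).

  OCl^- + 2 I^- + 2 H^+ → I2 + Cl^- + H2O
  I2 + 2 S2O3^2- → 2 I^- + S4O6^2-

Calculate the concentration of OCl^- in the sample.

0.140 mol/L

n(S2O3^2-) = 0.0432 × 0.128 = 5.53 × 10^-3 mol
n(I2) = n(S2O3^2-)/2 = 2.76 × 10^-3 mol
n(OCl^-) in the aliquot = 2.76 × 10^-3 mol (1:1 ratio)
[OCl^-] = 2.76 × 10^-3 / 0.0198 = 0.140 mol/L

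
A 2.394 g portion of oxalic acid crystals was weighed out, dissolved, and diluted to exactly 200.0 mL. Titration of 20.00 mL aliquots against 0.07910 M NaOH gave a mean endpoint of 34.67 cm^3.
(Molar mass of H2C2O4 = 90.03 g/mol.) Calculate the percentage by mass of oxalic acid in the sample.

51.57 %

H2C2O4 + 2 NaOH → Na2C2O4 + 2 H2O
n(NaOH) per titration = 0.03467 × 0.07910 = 2.742 × 10^-3 mol
From the 1:2 ratio, n(H2C2O4) in each aliquot = 1/2 × 2.742 × 10^-3 = 1.371 × 10^-3 mol
n(H2C2O4) in the whole flask = 1.371 × 10^-3 × 200.0/20.00 = 0.01371 mol
mass of H2C2O4 = 0.01371 × 90.03 = 1.234 g
% H2C2O4 = 1.234 / 2.394 × 100 = 51.57 %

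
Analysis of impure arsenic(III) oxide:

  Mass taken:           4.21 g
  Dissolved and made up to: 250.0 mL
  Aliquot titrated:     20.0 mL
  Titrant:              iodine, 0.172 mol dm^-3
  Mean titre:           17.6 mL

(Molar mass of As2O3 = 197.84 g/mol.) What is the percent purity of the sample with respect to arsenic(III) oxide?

As2O3 + 2 I2 + 2 H2O → As2O5 + 4 HI
n(I2) per titration = 0.0176 × 0.172 = 3.03 × 10^-3 mol
From the 1:2 ratio, n(As2O3) in each aliquot = 1/2 × 3.03 × 10^-3 = 1.51 × 10^-3 mol
n(As2O3) in the whole flask = 1.51 × 10^-3 × 250.0/20.0 = 0.0189 mol
mass of As2O3 = 0.0189 × 197.84 = 3.74 g
% As2O3 = 3.74 / 4.21 × 100 = 88.9 %

88.9 %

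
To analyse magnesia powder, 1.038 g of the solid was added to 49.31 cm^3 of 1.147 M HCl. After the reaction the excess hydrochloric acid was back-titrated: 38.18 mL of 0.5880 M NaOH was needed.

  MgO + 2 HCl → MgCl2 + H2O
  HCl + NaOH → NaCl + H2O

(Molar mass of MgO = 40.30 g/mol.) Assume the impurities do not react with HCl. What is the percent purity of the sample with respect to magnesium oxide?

n(HCl) added = 0.04931 × 1.147 = 0.05656 mol
n(NaOH) used in back-titration = 0.03818 × 0.5880 = 0.02245 mol
n(HCl) left over = 0.02245 mol (1:1 ratio)
n(HCl) consumed by analyte = 0.05656 − 0.02245 = 0.03411 mol
From the 1:2 ratio, n(MgO) = 1/2 × 0.03411 = 0.01705 mol
mass of MgO = 0.01705 × 40.30 = 0.6873 g
% MgO = 0.6873 / 1.038 × 100 = 66.21 %

66.21 %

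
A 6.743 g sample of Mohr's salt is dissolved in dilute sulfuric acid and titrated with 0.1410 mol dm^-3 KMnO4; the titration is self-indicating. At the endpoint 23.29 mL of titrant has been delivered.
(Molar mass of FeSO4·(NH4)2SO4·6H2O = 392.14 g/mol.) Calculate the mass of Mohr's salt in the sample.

MnO4^- + 5 Fe^2+ + 8 H^+ → Mn^2+ + 5 Fe^3+ + 4 H2O
n(KMnO4) = 0.02329 L × 0.1410 mol/L = 3.284 × 10^-3 mol
From the 5:1 ratio, n(FeSO4·(NH4)2SO4·6H2O) = 5/1 × 3.284 × 10^-3 = 0.01642 mol
mass of FeSO4·(NH4)2SO4·6H2O = 0.01642 × 392.14 g/mol = 6.439 g

6.439 g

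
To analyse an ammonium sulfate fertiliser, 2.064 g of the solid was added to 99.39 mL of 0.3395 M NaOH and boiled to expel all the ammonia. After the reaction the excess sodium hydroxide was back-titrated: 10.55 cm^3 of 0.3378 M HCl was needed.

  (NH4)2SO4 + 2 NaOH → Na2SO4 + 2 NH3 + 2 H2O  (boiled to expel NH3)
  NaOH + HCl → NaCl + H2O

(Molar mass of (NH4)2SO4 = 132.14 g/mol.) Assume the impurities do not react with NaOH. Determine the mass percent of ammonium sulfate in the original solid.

96.61 %

n(NaOH) added = 0.09939 × 0.3395 = 0.03374 mol
n(HCl) used in back-titration = 0.01055 × 0.3378 = 3.564 × 10^-3 mol
n(NaOH) left over = 3.564 × 10^-3 mol (1:1 ratio)
n(NaOH) consumed by analyte = 0.03374 − 3.564 × 10^-3 = 0.03018 mol
From the 1:2 ratio, n((NH4)2SO4) = 1/2 × 0.03018 = 0.01509 mol
mass of (NH4)2SO4 = 0.01509 × 132.14 = 1.994 g
% (NH4)2SO4 = 1.994 / 2.064 × 100 = 96.61 %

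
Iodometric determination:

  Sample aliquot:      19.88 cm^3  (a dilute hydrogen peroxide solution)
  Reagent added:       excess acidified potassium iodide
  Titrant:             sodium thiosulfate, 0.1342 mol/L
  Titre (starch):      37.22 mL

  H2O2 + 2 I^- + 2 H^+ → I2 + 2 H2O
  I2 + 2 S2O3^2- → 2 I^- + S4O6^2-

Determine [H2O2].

n(S2O3^2-) = 0.03722 × 0.1342 = 4.995 × 10^-3 mol
n(I2) = n(S2O3^2-)/2 = 2.497 × 10^-3 mol
n(H2O2) in the aliquot = 2.497 × 10^-3 mol (1:1 ratio)
[H2O2] = 2.497 × 10^-3 / 0.01988 = 0.1256 mol/L

0.1256 mol/L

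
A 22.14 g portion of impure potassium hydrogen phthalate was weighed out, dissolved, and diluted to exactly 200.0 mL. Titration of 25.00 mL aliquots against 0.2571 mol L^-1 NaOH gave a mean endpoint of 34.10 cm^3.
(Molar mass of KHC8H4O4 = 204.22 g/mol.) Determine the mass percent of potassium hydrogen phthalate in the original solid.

KHC8H4O4 + NaOH → KNaC8H4O4 + H2O
n(NaOH) per titration = 0.03410 × 0.2571 = 8.767 × 10^-3 mol
n(KHC8H4O4) in each aliquot = 8.767 × 10^-3 mol (1:1 ratio)
n(KHC8H4O4) in the whole flask = 8.767 × 10^-3 × 200.0/25.00 = 0.07014 mol
mass of KHC8H4O4 = 0.07014 × 204.22 = 14.32 g
% KHC8H4O4 = 14.32 / 22.14 × 100 = 64.69 %

64.69 %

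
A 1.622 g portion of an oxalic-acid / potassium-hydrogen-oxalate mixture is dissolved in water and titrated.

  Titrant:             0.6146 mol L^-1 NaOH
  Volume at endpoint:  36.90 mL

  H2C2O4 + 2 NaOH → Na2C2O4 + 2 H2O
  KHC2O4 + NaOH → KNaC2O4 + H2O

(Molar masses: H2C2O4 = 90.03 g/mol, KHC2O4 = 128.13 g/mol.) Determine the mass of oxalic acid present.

0.6953 g

n(NaOH) = 0.03690 × 0.6146 = 0.02268 mol
Let x = n(H2C2O4), y = n(KHC2O4).
Titrant: 2x + 1y = 0.02268;  mass: 90.03x + 128.13y = 1.622
Solving, x = 7.723 × 10^-3 mol, y = 7.232 × 10^-3 mol
mass of H2C2O4 = 7.723 × 10^-3 × 90.03 = 0.6953 g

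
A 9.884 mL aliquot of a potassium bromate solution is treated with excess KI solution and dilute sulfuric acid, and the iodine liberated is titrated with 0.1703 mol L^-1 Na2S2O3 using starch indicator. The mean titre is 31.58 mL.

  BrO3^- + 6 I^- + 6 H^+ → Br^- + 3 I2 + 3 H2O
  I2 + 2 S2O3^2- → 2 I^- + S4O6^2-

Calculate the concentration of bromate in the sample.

0.09069 mol/L

n(S2O3^2-) = 0.03158 × 0.1703 = 5.378 × 10^-3 mol
n(I2) = n(S2O3^2-)/2 = 2.689 × 10^-3 mol
From the 1:3 ratio, n(BrO3^-) in the aliquot = 1/3 × 2.689 × 10^-3 = 8.963 × 10^-4 mol
[BrO3^-] = 8.963 × 10^-4 / 0.009884 = 0.09069 mol/L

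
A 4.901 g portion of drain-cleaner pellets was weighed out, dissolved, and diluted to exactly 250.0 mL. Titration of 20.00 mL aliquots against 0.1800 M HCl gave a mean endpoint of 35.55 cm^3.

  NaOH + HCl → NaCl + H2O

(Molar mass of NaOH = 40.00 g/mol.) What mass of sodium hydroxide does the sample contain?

3.199 g

n(HCl) per titration = 0.03555 × 0.1800 = 6.399 × 10^-3 mol
n(NaOH) in each aliquot = 6.399 × 10^-3 mol (1:1 ratio)
n(NaOH) in the whole flask = 6.399 × 10^-3 × 250.0/20.00 = 0.07999 mol
mass of NaOH = 0.07999 × 40.00 = 3.199 g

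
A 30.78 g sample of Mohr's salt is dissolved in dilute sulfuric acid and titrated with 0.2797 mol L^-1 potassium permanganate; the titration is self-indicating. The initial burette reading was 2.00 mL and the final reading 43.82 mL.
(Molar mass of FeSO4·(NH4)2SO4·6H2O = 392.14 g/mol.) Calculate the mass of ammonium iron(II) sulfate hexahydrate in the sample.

MnO4^- + 5 Fe^2+ + 8 H^+ → Mn^2+ + 5 Fe^3+ + 4 H2O
n(KMnO4) = 0.04182 L × 0.2797 mol/L = 0.01170 mol
From the 5:1 ratio, n(FeSO4·(NH4)2SO4·6H2O) = 5/1 × 0.01170 = 0.05849 mol
mass of FeSO4·(NH4)2SO4·6H2O = 0.05849 × 392.14 g/mol = 22.93 g

22.93 g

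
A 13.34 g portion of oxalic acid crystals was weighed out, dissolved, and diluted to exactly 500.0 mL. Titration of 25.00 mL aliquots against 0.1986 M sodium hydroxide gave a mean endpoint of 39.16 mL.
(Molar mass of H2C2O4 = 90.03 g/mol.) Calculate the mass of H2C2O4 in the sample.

H2C2O4 + 2 NaOH → Na2C2O4 + 2 H2O
n(NaOH) per titration = 0.03916 × 0.1986 = 7.777 × 10^-3 mol
From the 1:2 ratio, n(H2C2O4) in each aliquot = 1/2 × 7.777 × 10^-3 = 3.889 × 10^-3 mol
n(H2C2O4) in the whole flask = 3.889 × 10^-3 × 500.0/25.00 = 0.07777 mol
mass of H2C2O4 = 0.07777 × 90.03 = 7.002 g

7.002 g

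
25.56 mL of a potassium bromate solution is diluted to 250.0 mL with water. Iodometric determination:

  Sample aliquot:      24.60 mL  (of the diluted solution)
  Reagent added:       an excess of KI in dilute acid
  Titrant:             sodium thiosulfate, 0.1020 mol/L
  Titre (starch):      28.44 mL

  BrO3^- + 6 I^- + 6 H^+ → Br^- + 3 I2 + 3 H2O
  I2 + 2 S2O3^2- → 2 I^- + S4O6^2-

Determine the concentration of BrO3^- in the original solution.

0.1922 mol/L

n(S2O3^2-) = 0.02844 × 0.1020 = 2.901 × 10^-3 mol
n(I2) = n(S2O3^2-)/2 = 1.450 × 10^-3 mol
From the 1:3 ratio, n(BrO3^-) in the aliquot = 1/3 × 1.450 × 10^-3 = 4.835 × 10^-4 mol
[BrO3^-]_dilute = 4.835 × 10^-4 / 0.02460 = 0.01965 mol/L
[BrO3^-]_original = 0.01965 × 250.0/25.56 = 0.1922 mol/L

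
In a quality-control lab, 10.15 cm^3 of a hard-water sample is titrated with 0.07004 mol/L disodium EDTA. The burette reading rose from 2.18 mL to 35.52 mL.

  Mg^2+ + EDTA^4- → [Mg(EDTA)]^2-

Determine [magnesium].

n(EDTA) = 0.03334 L × 0.07004 mol/L = 2.335 × 10^-3 mol
n(Mg2+) = 2.335 × 10^-3 mol (1:1 mole ratio)
[Mg2+] = 2.335 × 10^-3 mol / 0.01015 L = 0.2301 mol/L

0.2301 mol/L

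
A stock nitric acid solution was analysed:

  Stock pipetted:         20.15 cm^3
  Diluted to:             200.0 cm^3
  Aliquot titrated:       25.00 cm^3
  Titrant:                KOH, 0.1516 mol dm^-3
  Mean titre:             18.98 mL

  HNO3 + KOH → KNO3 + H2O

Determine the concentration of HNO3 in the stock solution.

1.142 mol/L

n(KOH) = 0.01898 × 0.1516 = 2.877 × 10^-3 mol
n(HNO3) in the aliquot = 2.877 × 10^-3 mol (1:1 ratio)
[HNO3]_dilute = 2.877 × 10^-3 / 0.02500 = 0.1151 mol/L
Dilution factor = 200.0 / 20.15 = 9.926
[HNO3]_stock = 0.1151 × 9.926 = 1.142 mol/L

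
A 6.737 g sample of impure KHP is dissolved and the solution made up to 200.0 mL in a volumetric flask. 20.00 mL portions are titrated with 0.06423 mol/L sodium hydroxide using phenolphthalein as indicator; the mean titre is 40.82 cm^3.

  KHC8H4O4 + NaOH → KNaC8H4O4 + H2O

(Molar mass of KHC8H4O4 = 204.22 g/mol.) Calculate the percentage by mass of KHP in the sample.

n(NaOH) per titration = 0.04082 × 0.06423 = 2.622 × 10^-3 mol
n(KHC8H4O4) in each aliquot = 2.622 × 10^-3 mol (1:1 ratio)
n(KHC8H4O4) in the whole flask = 2.622 × 10^-3 × 200.0/20.00 = 0.02622 mol
mass of KHC8H4O4 = 0.02622 × 204.22 = 5.354 g
% KHC8H4O4 = 5.354 / 6.737 × 100 = 79.48 %

79.48 %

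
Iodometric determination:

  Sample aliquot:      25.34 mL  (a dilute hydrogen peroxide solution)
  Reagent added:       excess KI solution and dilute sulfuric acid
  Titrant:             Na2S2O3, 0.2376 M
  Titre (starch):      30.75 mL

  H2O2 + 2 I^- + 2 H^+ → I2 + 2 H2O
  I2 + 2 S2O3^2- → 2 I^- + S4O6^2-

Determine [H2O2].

0.1442 M

n(S2O3^2-) = 0.03075 × 0.2376 = 7.306 × 10^-3 mol
n(I2) = n(S2O3^2-)/2 = 3.653 × 10^-3 mol
n(H2O2) in the aliquot = 3.653 × 10^-3 mol (1:1 ratio)
[H2O2] = 3.653 × 10^-3 / 0.02534 = 0.1442 mol/L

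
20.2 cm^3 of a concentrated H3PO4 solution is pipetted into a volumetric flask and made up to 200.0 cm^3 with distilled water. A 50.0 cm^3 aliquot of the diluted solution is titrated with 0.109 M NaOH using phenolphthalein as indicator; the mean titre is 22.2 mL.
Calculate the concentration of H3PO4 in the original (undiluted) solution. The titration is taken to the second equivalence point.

H3PO4 + 2 NaOH → Na2HPO4 + 2 H2O
n(NaOH) = 0.0222 × 0.109 = 2.42 × 10^-3 mol
From the 1:2 ratio, n(H3PO4) in the aliquot = 1/2 × 2.42 × 10^-3 = 1.21 × 10^-3 mol
[H3PO4]_dilute = 1.21 × 10^-3 / 0.0500 = 0.0242 mol/L
Dilution factor = 200.0 / 20.2 = 9.901
[H3PO4]_stock = 0.0242 × 9.901 = 0.240 mol/L

0.240 M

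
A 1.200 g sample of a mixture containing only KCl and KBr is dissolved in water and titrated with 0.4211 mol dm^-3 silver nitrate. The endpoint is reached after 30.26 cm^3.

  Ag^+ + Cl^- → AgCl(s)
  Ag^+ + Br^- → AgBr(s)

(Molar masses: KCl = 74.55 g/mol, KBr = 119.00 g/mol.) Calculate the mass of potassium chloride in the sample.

0.5306 g

n(AgNO3) = 0.03026 × 0.4211 = 0.01274 mol
Let x = n(KCl), y = n(KBr).
Titrant: 1x + 1y = 0.01274;  mass: 74.55x + 119.00y = 1.200
Solving, x = 7.117 × 10^-3 mol, y = 5.625 × 10^-3 mol
mass of KCl = 7.117 × 10^-3 × 74.55 = 0.5306 g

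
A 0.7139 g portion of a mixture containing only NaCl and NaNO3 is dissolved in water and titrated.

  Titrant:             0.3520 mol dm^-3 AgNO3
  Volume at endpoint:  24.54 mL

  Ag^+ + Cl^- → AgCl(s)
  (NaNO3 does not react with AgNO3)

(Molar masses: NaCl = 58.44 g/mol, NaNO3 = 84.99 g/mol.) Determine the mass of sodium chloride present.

0.5048 g

n(AgNO3) = 0.02454 × 0.3520 = 8.638 × 10^-3 mol
Let x = n(NaCl), y = n(NaNO3).
Titrant: 1x = 8.638 × 10^-3;  mass: 58.44x + 84.99y = 0.7139
Solving, x = 8.638 × 10^-3 mol, y = 2.460 × 10^-3 mol
mass of NaCl = 8.638 × 10^-3 × 58.44 = 0.5048 g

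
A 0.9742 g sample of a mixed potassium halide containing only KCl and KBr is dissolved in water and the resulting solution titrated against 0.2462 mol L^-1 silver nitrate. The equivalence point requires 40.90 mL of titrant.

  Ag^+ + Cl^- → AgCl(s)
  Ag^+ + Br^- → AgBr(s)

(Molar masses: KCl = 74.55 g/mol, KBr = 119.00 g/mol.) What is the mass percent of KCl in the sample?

38.58 %

n(AgNO3) = 0.04090 × 0.2462 = 0.01007 mol
Let x = n(KCl), y = n(KBr).
Titrant: 1x + 1y = 0.01007;  mass: 74.55x + 119.00y = 0.9742
Solving, x = 5.041 × 10^-3 mol, y = 5.028 × 10^-3 mol
mass of KCl = 5.041 × 10^-3 × 74.55 = 0.3758 g
% KCl = 0.3758 / 0.9742 × 100 = 38.58 %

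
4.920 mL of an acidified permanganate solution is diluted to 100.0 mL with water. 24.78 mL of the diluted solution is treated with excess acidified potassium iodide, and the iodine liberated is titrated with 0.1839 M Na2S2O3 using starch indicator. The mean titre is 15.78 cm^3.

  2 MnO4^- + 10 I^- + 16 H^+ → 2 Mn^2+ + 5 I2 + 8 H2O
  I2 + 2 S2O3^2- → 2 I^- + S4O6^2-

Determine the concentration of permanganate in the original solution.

0.4760 M

n(S2O3^2-) = 0.01578 × 0.1839 = 2.902 × 10^-3 mol
n(I2) = n(S2O3^2-)/2 = 1.451 × 10^-3 mol
From the 2:5 ratio, n(MnO4^-) in the aliquot = 2/5 × 1.451 × 10^-3 = 5.804 × 10^-4 mol
[MnO4^-]_dilute = 5.804 × 10^-4 / 0.02478 = 0.02342 mol/L
[MnO4^-]_original = 0.02342 × 100.0/4.920 = 0.4760 mol/L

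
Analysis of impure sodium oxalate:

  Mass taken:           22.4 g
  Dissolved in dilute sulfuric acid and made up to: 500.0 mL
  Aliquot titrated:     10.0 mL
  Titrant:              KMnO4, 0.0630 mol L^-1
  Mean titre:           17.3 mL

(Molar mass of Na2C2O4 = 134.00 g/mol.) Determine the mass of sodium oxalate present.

18.3 g

2 MnO4^- + 5 C2O4^2- + 16 H^+ → 2 Mn^2+ + 10 CO2 + 8 H2O
n(KMnO4) per titration = 0.0173 × 0.0630 = 1.09 × 10^-3 mol
From the 5:2 ratio, n(Na2C2O4) in each aliquot = 5/2 × 1.09 × 10^-3 = 2.72 × 10^-3 mol
n(Na2C2O4) in the whole flask = 2.72 × 10^-3 × 500.0/10.0 = 0.136 mol
mass of Na2C2O4 = 0.136 × 134.00 = 18.3 g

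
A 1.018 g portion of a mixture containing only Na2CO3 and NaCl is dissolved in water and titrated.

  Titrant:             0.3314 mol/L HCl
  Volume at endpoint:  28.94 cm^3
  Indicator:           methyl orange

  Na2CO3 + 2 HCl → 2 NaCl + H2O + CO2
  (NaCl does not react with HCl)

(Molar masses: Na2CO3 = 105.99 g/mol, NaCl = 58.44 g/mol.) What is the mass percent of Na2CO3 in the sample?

49.93 %

n(HCl) = 0.02894 × 0.3314 = 9.591 × 10^-3 mol
Let x = n(Na2CO3), y = n(NaCl).
Titrant: 2x = 9.591 × 10^-3;  mass: 105.99x + 58.44y = 1.018
Solving, x = 4.795 × 10^-3 mol, y = 8.722 × 10^-3 mol
mass of Na2CO3 = 4.795 × 10^-3 × 105.99 = 0.5083 g
% Na2CO3 = 0.5083 / 1.018 × 100 = 49.93 %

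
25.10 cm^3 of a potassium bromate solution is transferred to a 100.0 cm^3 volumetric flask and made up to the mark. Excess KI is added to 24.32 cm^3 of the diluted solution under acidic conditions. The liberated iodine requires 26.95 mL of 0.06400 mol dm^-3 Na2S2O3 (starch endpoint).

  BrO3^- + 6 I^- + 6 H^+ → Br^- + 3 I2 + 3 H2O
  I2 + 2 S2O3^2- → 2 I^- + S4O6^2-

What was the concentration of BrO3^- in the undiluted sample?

n(S2O3^2-) = 0.02695 × 0.06400 = 1.725 × 10^-3 mol
n(I2) = n(S2O3^2-)/2 = 8.624 × 10^-4 mol
From the 1:3 ratio, n(BrO3^-) in the aliquot = 1/3 × 8.624 × 10^-4 = 2.875 × 10^-4 mol
[BrO3^-]_dilute = 2.875 × 10^-4 / 0.02432 = 0.01182 mol/L
[BrO3^-]_original = 0.01182 × 100.0/25.10 = 0.04709 mol/L

0.04709 mol/L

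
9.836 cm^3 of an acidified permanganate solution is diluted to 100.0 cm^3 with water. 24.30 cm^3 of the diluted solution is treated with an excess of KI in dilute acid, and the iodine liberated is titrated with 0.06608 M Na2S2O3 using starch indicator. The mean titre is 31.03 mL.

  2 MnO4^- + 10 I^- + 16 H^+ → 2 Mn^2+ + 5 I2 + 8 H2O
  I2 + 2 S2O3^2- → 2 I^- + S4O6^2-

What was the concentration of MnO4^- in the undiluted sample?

n(S2O3^2-) = 0.03103 × 0.06608 = 2.050 × 10^-3 mol
n(I2) = n(S2O3^2-)/2 = 1.025 × 10^-3 mol
From the 2:5 ratio, n(MnO4^-) in the aliquot = 2/5 × 1.025 × 10^-3 = 4.101 × 10^-4 mol
[MnO4^-]_dilute = 4.101 × 10^-4 / 0.02430 = 0.01688 mol/L
[MnO4^-]_original = 0.01688 × 100.0/9.836 = 0.1716 mol/L

0.1716 M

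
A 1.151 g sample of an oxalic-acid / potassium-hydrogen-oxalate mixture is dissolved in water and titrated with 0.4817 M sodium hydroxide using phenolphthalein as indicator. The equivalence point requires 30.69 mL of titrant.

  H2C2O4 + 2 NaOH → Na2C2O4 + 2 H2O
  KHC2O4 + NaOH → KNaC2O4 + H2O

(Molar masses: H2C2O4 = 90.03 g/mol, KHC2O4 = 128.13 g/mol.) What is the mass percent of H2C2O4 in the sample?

34.97 %

n(NaOH) = 0.03069 × 0.4817 = 0.01478 mol
Let x = n(H2C2O4), y = n(KHC2O4).
Titrant: 2x + 1y = 0.01478;  mass: 90.03x + 128.13y = 1.151
Solving, x = 4.471 × 10^-3 mol, y = 5.842 × 10^-3 mol
mass of H2C2O4 = 4.471 × 10^-3 × 90.03 = 0.4025 g
% H2C2O4 = 0.4025 / 1.151 × 100 = 34.97 %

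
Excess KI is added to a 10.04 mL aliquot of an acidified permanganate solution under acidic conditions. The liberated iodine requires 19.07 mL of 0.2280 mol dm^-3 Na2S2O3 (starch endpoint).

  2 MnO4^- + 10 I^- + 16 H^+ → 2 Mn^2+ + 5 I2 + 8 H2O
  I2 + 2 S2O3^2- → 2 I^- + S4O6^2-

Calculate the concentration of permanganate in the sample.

n(S2O3^2-) = 0.01907 × 0.2280 = 4.348 × 10^-3 mol
n(I2) = n(S2O3^2-)/2 = 2.174 × 10^-3 mol
From the 2:5 ratio, n(MnO4^-) in the aliquot = 2/5 × 2.174 × 10^-3 = 8.696 × 10^-4 mol
[MnO4^-] = 8.696 × 10^-4 / 0.01004 = 0.08661 mol/L

0.08661 mol/L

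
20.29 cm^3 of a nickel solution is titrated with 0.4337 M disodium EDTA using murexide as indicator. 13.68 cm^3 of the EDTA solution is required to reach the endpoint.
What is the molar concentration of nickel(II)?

0.2924 M

Ni^2+ + EDTA^4- → [Ni(EDTA)]^2-
n(EDTA) = 0.01368 L × 0.4337 mol/L = 5.933 × 10^-3 mol
n(Ni2+) = 5.933 × 10^-3 mol (1:1 mole ratio)
[Ni2+] = 5.933 × 10^-3 mol / 0.02029 L = 0.2924 mol/L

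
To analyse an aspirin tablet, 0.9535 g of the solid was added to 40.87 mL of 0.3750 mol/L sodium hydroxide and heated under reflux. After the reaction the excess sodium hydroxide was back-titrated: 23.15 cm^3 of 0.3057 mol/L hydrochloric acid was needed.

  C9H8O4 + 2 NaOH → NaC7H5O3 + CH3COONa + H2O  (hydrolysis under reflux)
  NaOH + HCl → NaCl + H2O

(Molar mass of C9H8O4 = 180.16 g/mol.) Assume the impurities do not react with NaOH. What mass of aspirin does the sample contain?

n(NaOH) added = 0.04087 × 0.3750 = 0.01533 mol
n(HCl) used in back-titration = 0.02315 × 0.3057 = 7.077 × 10^-3 mol
n(NaOH) left over = 7.077 × 10^-3 mol (1:1 ratio)
n(NaOH) consumed by analyte = 0.01533 − 7.077 × 10^-3 = 8.249 × 10^-3 mol
From the 1:2 ratio, n(C9H8O4) = 1/2 × 8.249 × 10^-3 = 4.125 × 10^-3 mol
mass of C9H8O4 = 4.125 × 10^-3 × 180.16 = 0.7431 g

0.7431 g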